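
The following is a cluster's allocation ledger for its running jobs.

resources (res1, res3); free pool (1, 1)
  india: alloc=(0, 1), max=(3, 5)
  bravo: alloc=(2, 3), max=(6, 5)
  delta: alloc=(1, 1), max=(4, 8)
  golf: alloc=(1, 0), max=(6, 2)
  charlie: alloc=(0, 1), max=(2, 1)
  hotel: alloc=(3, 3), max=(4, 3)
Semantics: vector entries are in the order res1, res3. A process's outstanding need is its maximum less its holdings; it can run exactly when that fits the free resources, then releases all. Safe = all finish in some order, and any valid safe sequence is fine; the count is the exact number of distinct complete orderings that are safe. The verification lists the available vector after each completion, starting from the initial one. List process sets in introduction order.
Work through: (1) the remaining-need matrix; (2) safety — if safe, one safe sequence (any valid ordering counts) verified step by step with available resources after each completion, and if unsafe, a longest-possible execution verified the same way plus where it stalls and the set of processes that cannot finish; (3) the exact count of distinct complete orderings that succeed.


(1) Remaining need (order res1, res3):
  india: (3, 4)
  bravo: (4, 2)
  delta: (3, 7)
  golf: (5, 2)
  charlie: (2, 0)
  hotel: (1, 0)
(2) SAFE, for example via the order hotel, bravo, golf, delta, charlie, india.
Key observation: hotel is the earliest step where a requested resource binds exactly: need (1, 0), pool (1, 1) at its turn.
Step-by-step check:
  pool = (1, 1)
  run hotel (needs (1, 0), free (1, 1)); after release of (3, 3) the pool is (4, 4)
  run bravo (needs (4, 2), free (4, 4)); after release of (2, 3) the pool is (6, 7)
  run golf (needs (5, 2), free (6, 7)); after release of (1, 0) the pool is (7, 7)
  run delta (needs (3, 7), free (7, 7)); after release of (1, 1) the pool is (8, 8)
  run charlie (needs (2, 0), free (8, 8)); after release of (0, 1) the pool is (8, 9)
  run india (needs (3, 4), free (8, 9)); after release of (0, 1) the pool is (8, 10)
(3) Precisely 40 of the possible complete orderings are safe sequences.


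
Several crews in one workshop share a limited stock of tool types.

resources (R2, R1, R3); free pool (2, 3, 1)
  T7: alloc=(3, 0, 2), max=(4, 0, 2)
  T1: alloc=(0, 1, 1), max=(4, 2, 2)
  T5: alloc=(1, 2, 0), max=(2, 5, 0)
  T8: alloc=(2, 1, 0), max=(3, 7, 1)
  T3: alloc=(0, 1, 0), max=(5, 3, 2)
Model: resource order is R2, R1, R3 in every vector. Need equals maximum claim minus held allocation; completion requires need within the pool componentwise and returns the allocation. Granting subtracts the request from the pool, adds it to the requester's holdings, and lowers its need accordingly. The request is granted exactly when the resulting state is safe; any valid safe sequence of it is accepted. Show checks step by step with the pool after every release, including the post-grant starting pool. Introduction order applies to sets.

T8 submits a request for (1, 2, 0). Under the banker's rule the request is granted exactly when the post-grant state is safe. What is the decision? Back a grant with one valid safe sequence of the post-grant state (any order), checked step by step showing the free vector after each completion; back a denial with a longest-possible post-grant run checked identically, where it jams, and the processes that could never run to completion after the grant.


DENY: after the grant no complete ordering would exist.
Key observation: after T7, T1 the pool peaks at (4, 2, 4), and each blocked process is short somewhere: T5 on R1; T8 on R1; T3 on R2.
After a pretend grant, a maximal execution: T7, T1 — then nothing else fits. Check, step by step:
  pool = (1, 1, 1)
  T7: need (1, 0, 0) fits (1, 1, 1); releases (3, 0, 2), pool now (4, 1, 3)
  T1: need (4, 1, 1) fits (4, 1, 3); releases (0, 1, 1), pool now (4, 2, 4)
  T5 cannot run: need (1, 3, 0) vs free (4, 2, 4) (insufficient R1)
  T8 cannot run: need (0, 4, 1) vs free (4, 2, 4) (insufficient R1)
  T3 cannot run: need (5, 2, 2) vs free (4, 2, 4) (insufficient R2)
Processes that could never finish after the grant: T5, T8 and T3.


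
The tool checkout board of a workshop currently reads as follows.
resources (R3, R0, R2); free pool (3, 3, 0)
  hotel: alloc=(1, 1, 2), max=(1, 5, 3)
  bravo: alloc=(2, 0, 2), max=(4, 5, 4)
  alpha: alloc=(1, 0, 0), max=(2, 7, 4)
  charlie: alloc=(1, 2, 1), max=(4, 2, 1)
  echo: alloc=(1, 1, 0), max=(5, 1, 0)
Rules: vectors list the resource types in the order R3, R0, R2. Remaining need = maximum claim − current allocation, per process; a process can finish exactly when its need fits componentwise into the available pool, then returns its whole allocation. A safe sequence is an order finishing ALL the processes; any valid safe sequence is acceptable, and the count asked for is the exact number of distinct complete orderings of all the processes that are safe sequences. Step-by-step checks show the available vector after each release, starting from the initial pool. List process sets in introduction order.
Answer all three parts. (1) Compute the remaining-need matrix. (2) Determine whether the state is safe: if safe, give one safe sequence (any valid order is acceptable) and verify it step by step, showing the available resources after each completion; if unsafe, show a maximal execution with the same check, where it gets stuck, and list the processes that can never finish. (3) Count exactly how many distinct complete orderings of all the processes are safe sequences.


(1) Remaining need (order R3, R0, R2):
  hotel: (0, 4, 1)
  bravo: (2, 5, 2)
  alpha: (1, 7, 4)
  charlie: (3, 0, 0)
  echo: (4, 0, 0)
(2) The state is SAFE; one workable sequence: charlie, echo, hotel, bravo, alpha.
Key observation: charlie marks the first exact bind of the order: its need (3, 0, 0) fits the free (3, 3, 0) with zero slack on a requested resource.
Verifying each step:
  pool = (3, 3, 0)
  charlie needs (3, 0, 0) <= (3, 3, 0) -> finishes; pool += (1, 2, 1) = (4, 5, 1)
  echo needs (4, 0, 0) <= (4, 5, 1) -> finishes; pool += (1, 1, 0) = (5, 6, 1)
  hotel needs (0, 4, 1) <= (5, 6, 1) -> finishes; pool += (1, 1, 2) = (6, 7, 3)
  bravo needs (2, 5, 2) <= (6, 7, 3) -> finishes; pool += (2, 0, 2) = (8, 7, 5)
  alpha needs (1, 7, 4) <= (8, 7, 5) -> finishes; pool += (1, 0, 0) = (9, 7, 5)
(3) Exactly 3 of the possible complete orderings are safe sequences.


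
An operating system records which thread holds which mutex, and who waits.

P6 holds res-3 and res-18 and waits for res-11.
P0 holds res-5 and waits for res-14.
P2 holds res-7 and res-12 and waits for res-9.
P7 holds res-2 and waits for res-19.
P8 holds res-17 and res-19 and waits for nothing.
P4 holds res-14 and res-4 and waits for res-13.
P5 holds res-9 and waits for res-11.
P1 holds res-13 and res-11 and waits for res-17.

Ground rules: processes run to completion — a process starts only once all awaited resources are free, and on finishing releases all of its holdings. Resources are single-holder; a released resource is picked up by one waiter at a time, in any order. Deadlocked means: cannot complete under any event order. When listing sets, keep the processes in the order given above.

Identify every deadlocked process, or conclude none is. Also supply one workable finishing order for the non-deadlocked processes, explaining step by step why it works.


The deadlocked set is empty.
Key observation: there is no circular wait here — follow any chain and it reaches a process that is free to run now.
One completion order for the rest: P8, P1, P5, P2, P4, P0, P7, P6.
Step-by-step check:
  run P8 (it waits on nothing); releases res-17 and res-19
  P1 waits on res-17 — all released -> runs and releases res-13 and res-11
  P5 waits on res-11 — all released -> runs and releases res-9
  P2 waits on res-9 — all released -> runs and releases res-7 and res-12
  P4 waits on res-13 — all released -> runs and releases res-14 and res-4
  P0 waits on res-14 — all released -> runs and releases res-5
  P7 waits on res-19 — all released -> runs and releases res-2
  P6 waits on res-11 — all released -> runs and releases res-3 and res-18


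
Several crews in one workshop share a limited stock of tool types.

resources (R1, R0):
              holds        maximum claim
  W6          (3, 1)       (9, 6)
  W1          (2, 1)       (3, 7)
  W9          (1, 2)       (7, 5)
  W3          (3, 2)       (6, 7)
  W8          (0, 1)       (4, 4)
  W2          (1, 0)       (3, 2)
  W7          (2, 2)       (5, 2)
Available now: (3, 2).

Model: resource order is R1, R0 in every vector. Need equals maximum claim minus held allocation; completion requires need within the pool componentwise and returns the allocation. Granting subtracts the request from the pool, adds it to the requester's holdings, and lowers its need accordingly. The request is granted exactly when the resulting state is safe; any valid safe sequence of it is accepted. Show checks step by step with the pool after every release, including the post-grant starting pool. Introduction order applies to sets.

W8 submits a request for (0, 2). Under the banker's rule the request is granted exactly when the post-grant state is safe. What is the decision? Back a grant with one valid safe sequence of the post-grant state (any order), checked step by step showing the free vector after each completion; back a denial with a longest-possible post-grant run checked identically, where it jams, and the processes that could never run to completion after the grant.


GRANT: granting preserves safety; a valid post-grant sequence is W7, W8, W2, W3, W1, W6, W9.
Key observation: the transfer keeps a workable pool ((3, 0)); W7 starts the safe sequence.
Step-by-step check of the post-grant state:
  pool = (3, 0)
  W7: need (3, 0) fits (3, 0); releases (2, 2), pool now (5, 2)
  W8: need (4, 1) fits (5, 2); releases (0, 3), pool now (5, 5)
  W2: need (2, 2) fits (5, 5); releases (1, 0), pool now (6, 5)
  W3: need (3, 5) fits (6, 5); releases (3, 2), pool now (9, 7)
  W1: need (1, 6) fits (9, 7); releases (2, 1), pool now (11, 8)
  W6: need (6, 5) fits (11, 8); releases (3, 1), pool now (14, 9)
  W9: need (6, 3) fits (14, 9); releases (1, 2), pool now (15, 11)


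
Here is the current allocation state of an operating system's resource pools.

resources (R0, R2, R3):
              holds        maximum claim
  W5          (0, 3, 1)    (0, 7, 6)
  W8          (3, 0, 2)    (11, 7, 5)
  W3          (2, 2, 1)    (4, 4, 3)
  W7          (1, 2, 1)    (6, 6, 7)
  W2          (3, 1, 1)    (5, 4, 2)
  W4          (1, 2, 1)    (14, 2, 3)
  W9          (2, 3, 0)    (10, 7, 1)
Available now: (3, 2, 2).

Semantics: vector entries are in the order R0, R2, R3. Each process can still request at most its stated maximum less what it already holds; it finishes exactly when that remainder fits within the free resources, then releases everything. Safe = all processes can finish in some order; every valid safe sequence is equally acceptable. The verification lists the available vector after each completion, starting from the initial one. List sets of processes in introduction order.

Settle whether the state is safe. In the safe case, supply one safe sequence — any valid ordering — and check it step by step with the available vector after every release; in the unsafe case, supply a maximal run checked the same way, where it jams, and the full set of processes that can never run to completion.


The state is SAFE; one workable sequence: W3, W2, W9, W8, W7, W4, W5.
Key observation: the first exact fit in this order is W3 — it needs (2, 2, 2) with (3, 2, 2) free, meeting a requested resource to the last unit.
Step-by-step check:
  pool = (3, 2, 2)
  W3 needs (2, 2, 2) <= (3, 2, 2) -> finishes; pool += (2, 2, 1) = (5, 4, 3)
  W2 needs (2, 3, 1) <= (5, 4, 3) -> finishes; pool += (3, 1, 1) = (8, 5, 4)
  W9 needs (8, 4, 1) <= (8, 5, 4) -> finishes; pool += (2, 3, 0) = (10, 8, 4)
  W8 needs (8, 7, 3) <= (10, 8, 4) -> finishes; pool += (3, 0, 2) = (13, 8, 6)
  W7 needs (5, 4, 6) <= (13, 8, 6) -> finishes; pool += (1, 2, 1) = (14, 10, 7)
  W4 needs (13, 0, 2) <= (14, 10, 7) -> finishes; pool += (1, 2, 1) = (15, 12, 8)
  W5 needs (0, 4, 5) <= (15, 12, 8) -> finishes; pool += (0, 3, 1) = (15, 15, 9)


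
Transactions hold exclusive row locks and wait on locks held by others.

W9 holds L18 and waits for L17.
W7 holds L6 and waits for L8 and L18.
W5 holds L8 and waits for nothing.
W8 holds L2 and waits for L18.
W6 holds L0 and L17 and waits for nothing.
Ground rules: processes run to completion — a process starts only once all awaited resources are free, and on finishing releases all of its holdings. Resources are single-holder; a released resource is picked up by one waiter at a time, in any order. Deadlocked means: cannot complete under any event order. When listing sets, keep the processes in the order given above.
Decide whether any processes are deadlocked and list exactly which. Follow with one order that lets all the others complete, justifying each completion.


Nothing here is deadlocked.
Key observation: every chain of waits terminates; starting from the processes that wait on nothing, all the rest unlock in turn.
A valid finishing order for the others: W5, W6, W9, W7, W8.
Walking it through:
  W5 waits on nothing -> runs at once and releases L8
  W6 waits on nothing -> runs at once and releases L0 and L17
  W9 waits on L17 — all released -> runs and releases L18
  W7 waits on L8 and L18 — all released -> runs and releases L6
  W8 waits on L18 — all released -> runs and releases L2


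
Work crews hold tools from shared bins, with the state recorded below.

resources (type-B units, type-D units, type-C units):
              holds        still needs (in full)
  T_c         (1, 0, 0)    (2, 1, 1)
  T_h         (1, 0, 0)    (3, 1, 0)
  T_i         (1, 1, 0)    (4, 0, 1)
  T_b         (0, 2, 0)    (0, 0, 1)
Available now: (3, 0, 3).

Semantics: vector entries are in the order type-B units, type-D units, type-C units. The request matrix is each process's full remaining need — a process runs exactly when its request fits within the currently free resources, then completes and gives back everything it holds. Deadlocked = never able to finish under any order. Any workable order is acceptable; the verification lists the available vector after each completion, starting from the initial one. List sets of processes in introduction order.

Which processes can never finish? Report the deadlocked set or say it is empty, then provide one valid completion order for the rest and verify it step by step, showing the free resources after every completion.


No process is deadlocked.
Key observation: there is always a runnable process — T_b first — so the state unwinds completely.
One completion order for the rest: T_b, T_c, T_i, T_h. Verifying each step:
  pool = (3, 0, 3)
  T_b needs (0, 0, 1) <= (3, 0, 3) -> finishes; pool += (0, 2, 0) = (3, 2, 3)
  T_c needs (2, 1, 1) <= (3, 2, 3) -> finishes; pool += (1, 0, 0) = (4, 2, 3)
  T_i needs (4, 0, 1) <= (4, 2, 3) -> finishes; pool += (1, 1, 0) = (5, 3, 3)
  T_h needs (3, 1, 0) <= (5, 3, 3) -> finishes; pool += (1, 0, 0) = (6, 3, 3)


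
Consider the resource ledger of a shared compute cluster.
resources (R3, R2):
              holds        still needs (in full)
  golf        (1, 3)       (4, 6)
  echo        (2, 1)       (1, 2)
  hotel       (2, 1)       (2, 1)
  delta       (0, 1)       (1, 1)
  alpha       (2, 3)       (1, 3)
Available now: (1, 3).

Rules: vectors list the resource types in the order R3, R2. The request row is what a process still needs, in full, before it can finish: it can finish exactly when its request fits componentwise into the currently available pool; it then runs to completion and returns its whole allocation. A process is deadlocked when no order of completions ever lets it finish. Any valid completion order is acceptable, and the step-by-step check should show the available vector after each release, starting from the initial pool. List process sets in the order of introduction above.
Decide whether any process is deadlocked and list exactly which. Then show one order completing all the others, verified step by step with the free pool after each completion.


Nothing here is deadlocked.
Key observation: no deadlock: echo fits now, and the freed resources carry the rest through.
A valid finishing order for the others: echo, alpha, delta, hotel, golf. Walking it through:
  pool = (1, 3)
  run echo (needs (1, 2), free (1, 3)); after release of (2, 1) the pool is (3, 4)
  run alpha (needs (1, 3), free (3, 4)); after release of (2, 3) the pool is (5, 7)
  run delta (needs (1, 1), free (5, 7)); after release of (0, 1) the pool is (5, 8)
  run hotel (needs (2, 1), free (5, 8)); after release of (2, 1) the pool is (7, 9)
  run golf (needs (4, 6), free (7, 9)); after release of (1, 3) the pool is (8, 12)


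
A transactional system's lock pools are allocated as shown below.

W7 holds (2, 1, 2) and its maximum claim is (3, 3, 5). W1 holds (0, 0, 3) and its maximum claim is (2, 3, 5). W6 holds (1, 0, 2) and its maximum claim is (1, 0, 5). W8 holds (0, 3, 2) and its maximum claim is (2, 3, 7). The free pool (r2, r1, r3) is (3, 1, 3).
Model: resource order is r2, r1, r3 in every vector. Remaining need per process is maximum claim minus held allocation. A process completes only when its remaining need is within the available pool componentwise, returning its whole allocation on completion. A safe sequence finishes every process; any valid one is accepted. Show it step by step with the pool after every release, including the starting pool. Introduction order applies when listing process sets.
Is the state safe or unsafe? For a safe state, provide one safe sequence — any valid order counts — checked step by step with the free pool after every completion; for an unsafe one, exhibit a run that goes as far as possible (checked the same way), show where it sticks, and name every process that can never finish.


SAFE, for example via the order W6, W8, W1, W7.
Key observation: reading the order forward, W6 is the first process whose need (0, 0, 3) meets the free pool (3, 1, 3) exactly on a resource it requests.
Step-by-step check:
  pool = (3, 1, 3)
  run W6 (needs (0, 0, 3), free (3, 1, 3)); after release of (1, 0, 2) the pool is (4, 1, 5)
  run W8 (needs (2, 0, 5), free (4, 1, 5)); after release of (0, 3, 2) the pool is (4, 4, 7)
  run W1 (needs (2, 3, 2), free (4, 4, 7)); after release of (0, 0, 3) the pool is (4, 4, 10)
  run W7 (needs (1, 2, 3), free (4, 4, 10)); after release of (2, 1, 2) the pool is (6, 5, 12)


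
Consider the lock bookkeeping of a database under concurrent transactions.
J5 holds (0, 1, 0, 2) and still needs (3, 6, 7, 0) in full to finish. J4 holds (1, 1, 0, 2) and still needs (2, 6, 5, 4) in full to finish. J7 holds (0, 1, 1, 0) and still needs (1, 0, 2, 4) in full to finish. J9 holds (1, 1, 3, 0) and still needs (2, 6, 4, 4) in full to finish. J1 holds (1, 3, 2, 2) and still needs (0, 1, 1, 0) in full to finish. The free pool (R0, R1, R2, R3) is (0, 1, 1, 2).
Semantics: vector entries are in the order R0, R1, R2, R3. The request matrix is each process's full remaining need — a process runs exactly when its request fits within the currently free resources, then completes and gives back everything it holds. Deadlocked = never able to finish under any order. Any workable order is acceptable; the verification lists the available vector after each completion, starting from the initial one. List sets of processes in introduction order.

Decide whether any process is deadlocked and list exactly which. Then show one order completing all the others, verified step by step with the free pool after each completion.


The deadlocked set is J5, J4 and J9.
Key observation: no order helps: past J1, J7, the free pool tops out at (1, 5, 4, 4), below what each blocked process needs in R0.
A valid finishing order for the others: J1, J7. Step-by-step check:
  pool = (0, 1, 1, 2)
  run J1 (needs (0, 1, 1, 0), free (0, 1, 1, 2)); after release of (1, 3, 2, 2) the pool is (1, 4, 3, 4)
  run J7 (needs (1, 0, 2, 4), free (1, 4, 3, 4)); after release of (0, 1, 1, 0) the pool is (1, 5, 4, 4)
The stuck group stays short no matter what:
  J5 cannot run: need (3, 6, 7, 0) vs free (1, 5, 4, 4) (insufficient R0, R1 and R2)
  J4 cannot run: need (2, 6, 5, 4) vs free (1, 5, 4, 4) (insufficient R0, R1 and R2)
  J9 cannot run: need (2, 6, 4, 4) vs free (1, 5, 4, 4) (insufficient R0 and R1)


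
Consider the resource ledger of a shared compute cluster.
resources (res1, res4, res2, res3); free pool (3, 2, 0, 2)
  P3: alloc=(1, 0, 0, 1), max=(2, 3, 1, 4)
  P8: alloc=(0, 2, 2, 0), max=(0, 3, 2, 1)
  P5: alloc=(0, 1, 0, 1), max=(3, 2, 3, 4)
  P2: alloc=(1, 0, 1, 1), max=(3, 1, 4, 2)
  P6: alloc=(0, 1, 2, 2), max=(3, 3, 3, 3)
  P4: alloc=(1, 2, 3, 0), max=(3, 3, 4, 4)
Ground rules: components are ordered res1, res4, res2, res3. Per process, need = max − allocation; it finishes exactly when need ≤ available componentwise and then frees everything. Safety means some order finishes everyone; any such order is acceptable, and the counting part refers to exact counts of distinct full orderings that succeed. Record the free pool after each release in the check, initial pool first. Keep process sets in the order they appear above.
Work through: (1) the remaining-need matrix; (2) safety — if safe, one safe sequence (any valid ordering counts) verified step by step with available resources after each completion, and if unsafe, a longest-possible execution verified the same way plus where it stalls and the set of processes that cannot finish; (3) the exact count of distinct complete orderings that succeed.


(1) Need matrix, components ordered res1, res4, res2, res3:
  P3: (1, 3, 1, 3)
  P8: (0, 1, 0, 1)
  P5: (3, 1, 3, 3)
  P2: (2, 1, 3, 1)
  P6: (3, 2, 1, 1)
  P4: (2, 1, 1, 4)
(2) SAFE, for example via the order P8, P6, P4, P5, P2, P3.
Key observation: reading the order forward, P6 is the first process whose need (3, 2, 1, 1) meets the free pool (3, 4, 2, 2) exactly on a resource it requests.
Check, step by step:
  pool = (3, 2, 0, 2)
  P8: need (0, 1, 0, 1) fits (3, 2, 0, 2); releases (0, 2, 2, 0), pool now (3, 4, 2, 2)
  P6: need (3, 2, 1, 1) fits (3, 4, 2, 2); releases (0, 1, 2, 2), pool now (3, 5, 4, 4)
  P4: need (2, 1, 1, 4) fits (3, 5, 4, 4); releases (1, 2, 3, 0), pool now (4, 7, 7, 4)
  P5: need (3, 1, 3, 3) fits (4, 7, 7, 4); releases (0, 1, 0, 1), pool now (4, 8, 7, 5)
  P2: need (2, 1, 3, 1) fits (4, 8, 7, 5); releases (1, 0, 1, 1), pool now (5, 8, 8, 6)
  P3: need (1, 3, 1, 3) fits (5, 8, 8, 6); releases (1, 0, 0, 1), pool now (6, 8, 8, 7)
(3) Exactly 24 of the possible complete orderings are safe sequences.


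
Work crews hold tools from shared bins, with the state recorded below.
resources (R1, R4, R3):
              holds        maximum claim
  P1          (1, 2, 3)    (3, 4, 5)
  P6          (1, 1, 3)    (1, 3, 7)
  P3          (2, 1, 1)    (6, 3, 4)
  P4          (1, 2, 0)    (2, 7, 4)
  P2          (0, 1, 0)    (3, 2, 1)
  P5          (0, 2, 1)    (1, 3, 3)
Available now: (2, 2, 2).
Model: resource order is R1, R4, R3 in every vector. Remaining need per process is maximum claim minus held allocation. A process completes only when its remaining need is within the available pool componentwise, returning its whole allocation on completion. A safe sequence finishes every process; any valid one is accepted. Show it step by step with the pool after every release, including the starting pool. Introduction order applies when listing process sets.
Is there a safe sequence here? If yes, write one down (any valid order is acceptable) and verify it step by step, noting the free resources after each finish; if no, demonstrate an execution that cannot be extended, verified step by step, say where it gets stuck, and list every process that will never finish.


The state is SAFE; one workable sequence: P1, P2, P5, P4, P3, P6.
Key observation: P1 marks the first exact bind of the order: its need (2, 2, 2) fits the free (2, 2, 2) with zero slack on a requested resource.
Verifying each step:
  pool = (2, 2, 2)
  run P1 (needs (2, 2, 2), free (2, 2, 2)); after release of (1, 2, 3) the pool is (3, 4, 5)
  run P2 (needs (3, 1, 1), free (3, 4, 5)); after release of (0, 1, 0) the pool is (3, 5, 5)
  run P5 (needs (1, 1, 2), free (3, 5, 5)); after release of (0, 2, 1) the pool is (3, 7, 6)
  run P4 (needs (1, 5, 4), free (3, 7, 6)); after release of (1, 2, 0) the pool is (4, 9, 6)
  run P3 (needs (4, 2, 3), free (4, 9, 6)); after release of (2, 1, 1) the pool is (6, 10, 7)
  run P6 (needs (0, 2, 4), free (6, 10, 7)); after release of (1, 1, 3) the pool is (7, 11, 10)


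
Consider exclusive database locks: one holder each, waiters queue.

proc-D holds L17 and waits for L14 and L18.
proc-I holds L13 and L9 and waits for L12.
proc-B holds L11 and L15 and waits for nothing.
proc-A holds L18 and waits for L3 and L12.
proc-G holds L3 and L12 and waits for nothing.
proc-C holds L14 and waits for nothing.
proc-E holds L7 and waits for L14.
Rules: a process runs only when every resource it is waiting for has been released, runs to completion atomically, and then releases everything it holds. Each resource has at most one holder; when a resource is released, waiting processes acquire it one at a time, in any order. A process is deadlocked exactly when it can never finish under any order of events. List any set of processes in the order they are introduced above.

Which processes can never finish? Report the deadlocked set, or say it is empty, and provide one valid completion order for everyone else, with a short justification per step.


The deadlocked set is empty.
Key observation: every chain of waits terminates; starting from the processes that wait on nothing, all the rest unlock in turn.
The rest can finish in the order proc-B, proc-G, proc-A, proc-C, proc-D, proc-I, proc-E.
Verifying each step:
  proc-B waits on nothing -> runs at once and releases L11 and L15
  proc-G waits on nothing -> runs at once and releases L3 and L12
  run proc-A (all its waits — L3 and L12 — are resolved); releases L18
  proc-C waits on nothing -> runs at once and releases L14
  run proc-D (all its waits — L14 and L18 — are resolved); releases L17
  run proc-I (all its waits — L12 — are resolved); releases L13 and L9
  run proc-E (all its waits — L14 — are resolved); releases L7


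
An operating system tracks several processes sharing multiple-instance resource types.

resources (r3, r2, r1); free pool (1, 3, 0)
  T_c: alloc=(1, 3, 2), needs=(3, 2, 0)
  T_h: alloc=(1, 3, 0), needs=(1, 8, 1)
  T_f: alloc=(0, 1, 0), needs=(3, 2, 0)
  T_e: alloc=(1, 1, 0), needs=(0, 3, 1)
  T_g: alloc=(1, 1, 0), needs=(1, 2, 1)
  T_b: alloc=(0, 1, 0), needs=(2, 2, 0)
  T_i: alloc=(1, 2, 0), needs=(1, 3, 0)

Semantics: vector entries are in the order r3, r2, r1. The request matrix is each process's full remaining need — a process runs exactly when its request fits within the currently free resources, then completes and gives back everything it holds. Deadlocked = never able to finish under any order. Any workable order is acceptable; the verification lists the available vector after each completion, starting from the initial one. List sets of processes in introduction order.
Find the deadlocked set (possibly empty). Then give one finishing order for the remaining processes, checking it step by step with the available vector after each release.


Deadlocked: T_c, T_h, T_f, T_e and T_g.
Key observation: after T_i, T_b the pool peaks at (2, 6, 0), and each blocked process is short somewhere: T_c on r3; T_h on r2, r1; T_f on r3; T_e on r1; T_g on r1.
A valid finishing order for the others: T_i, T_b. Verifying each step:
  pool = (1, 3, 0)
  T_i needs (1, 3, 0) <= (1, 3, 0) -> finishes; pool += (1, 2, 0) = (2, 5, 0)
  T_b needs (2, 2, 0) <= (2, 5, 0) -> finishes; pool += (0, 1, 0) = (2, 6, 0)
The blocked processes can never fit:
  T_c still needs (3, 2, 0) but only (2, 6, 0) is free — short on r3
  T_h still needs (1, 8, 1) but only (2, 6, 0) is free — short on r2 and r1
  T_f still needs (3, 2, 0) but only (2, 6, 0) is free — short on r3
  T_e still needs (0, 3, 1) but only (2, 6, 0) is free — short on r1
  T_g still needs (1, 2, 1) but only (2, 6, 0) is free — short on r1


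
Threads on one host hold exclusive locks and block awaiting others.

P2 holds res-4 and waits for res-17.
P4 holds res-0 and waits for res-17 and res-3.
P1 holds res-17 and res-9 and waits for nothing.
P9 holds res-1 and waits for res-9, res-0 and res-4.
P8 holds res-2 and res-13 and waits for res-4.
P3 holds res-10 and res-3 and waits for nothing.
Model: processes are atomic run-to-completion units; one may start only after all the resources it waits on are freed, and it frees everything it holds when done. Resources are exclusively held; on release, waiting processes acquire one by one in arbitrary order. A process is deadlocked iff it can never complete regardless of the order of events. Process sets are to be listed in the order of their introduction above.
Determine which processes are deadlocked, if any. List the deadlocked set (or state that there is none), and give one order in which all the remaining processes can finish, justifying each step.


No process is deadlocked.
Key observation: no waiting chain loops back on itself — every chain ends at a process that waits on nothing, so everyone eventually runs.
One completion order for the rest: P1, P3, P4, P2, P9, P8.
Walking it through:
  P1 waits on nothing -> runs at once and releases res-17 and res-9
  P3 waits on nothing -> runs at once and releases res-10 and res-3
  P4: everything it awaited (res-17 and res-3) is free; runs, freeing res-0
  P2: everything it awaited (res-17) is free; runs, freeing res-4
  P9: everything it awaited (res-9, res-0 and res-4) is free; runs, freeing res-1
  P8: everything it awaited (res-4) is free; runs, freeing res-2 and res-13


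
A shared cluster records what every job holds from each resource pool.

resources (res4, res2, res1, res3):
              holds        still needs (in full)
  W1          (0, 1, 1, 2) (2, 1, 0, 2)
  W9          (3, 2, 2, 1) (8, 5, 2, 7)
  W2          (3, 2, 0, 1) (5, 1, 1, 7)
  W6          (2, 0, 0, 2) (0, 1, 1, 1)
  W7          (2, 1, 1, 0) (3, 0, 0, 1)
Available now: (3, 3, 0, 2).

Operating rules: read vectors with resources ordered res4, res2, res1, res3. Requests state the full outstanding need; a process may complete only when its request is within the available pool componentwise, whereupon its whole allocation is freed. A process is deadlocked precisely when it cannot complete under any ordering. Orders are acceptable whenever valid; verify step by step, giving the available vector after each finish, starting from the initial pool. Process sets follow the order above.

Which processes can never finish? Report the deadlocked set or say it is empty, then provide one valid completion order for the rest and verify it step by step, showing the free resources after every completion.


Deadlocked: W9 and W2.
Key observation: the pool after W7, W1, W6 is (7, 5, 2, 6); every surviving request exceeds it in res3, so progress ends there.
A valid finishing order for the others: W7, W1, W6. Walking it through:
  pool = (3, 3, 0, 2)
  run W7 (needs (3, 0, 0, 1), free (3, 3, 0, 2)); after release of (2, 1, 1, 0) the pool is (5, 4, 1, 2)
  run W1 (needs (2, 1, 0, 2), free (5, 4, 1, 2)); after release of (0, 1, 1, 2) the pool is (5, 5, 2, 4)
  run W6 (needs (0, 1, 1, 1), free (5, 5, 2, 4)); after release of (2, 0, 0, 2) the pool is (7, 5, 2, 6)
None of the blocked processes ever fits:
  blocked: W9 wants (8, 5, 2, 7), pool (7, 5, 2, 6) — not enough res4 and res3
  blocked: W2 wants (5, 1, 1, 7), pool (7, 5, 2, 6) — not enough res3


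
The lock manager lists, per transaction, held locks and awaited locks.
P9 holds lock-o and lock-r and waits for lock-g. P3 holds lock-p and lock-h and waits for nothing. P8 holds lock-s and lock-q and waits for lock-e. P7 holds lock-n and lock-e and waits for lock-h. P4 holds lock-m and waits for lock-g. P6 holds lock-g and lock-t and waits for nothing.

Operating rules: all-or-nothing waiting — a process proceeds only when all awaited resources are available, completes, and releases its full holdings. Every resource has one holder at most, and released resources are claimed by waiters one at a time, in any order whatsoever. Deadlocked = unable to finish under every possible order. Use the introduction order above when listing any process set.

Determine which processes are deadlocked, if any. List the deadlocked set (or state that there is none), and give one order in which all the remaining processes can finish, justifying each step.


The deadlocked set is empty.
Key observation: every chain of waits terminates; starting from the processes that wait on nothing, all the rest unlock in turn.
One completion order for the rest: P6, P9, P3, P4, P7, P8.
Walking it through:
  P6 waits on nothing -> runs at once and releases lock-g and lock-t
  run P9 (all its waits — lock-g — are resolved); releases lock-o and lock-r
  P3 waits on nothing -> runs at once and releases lock-p and lock-h
  run P4 (all its waits — lock-g — are resolved); releases lock-m
  run P7 (all its waits — lock-h — are resolved); releases lock-n and lock-e
  run P8 (all its waits — lock-e — are resolved); releases lock-s and lock-q


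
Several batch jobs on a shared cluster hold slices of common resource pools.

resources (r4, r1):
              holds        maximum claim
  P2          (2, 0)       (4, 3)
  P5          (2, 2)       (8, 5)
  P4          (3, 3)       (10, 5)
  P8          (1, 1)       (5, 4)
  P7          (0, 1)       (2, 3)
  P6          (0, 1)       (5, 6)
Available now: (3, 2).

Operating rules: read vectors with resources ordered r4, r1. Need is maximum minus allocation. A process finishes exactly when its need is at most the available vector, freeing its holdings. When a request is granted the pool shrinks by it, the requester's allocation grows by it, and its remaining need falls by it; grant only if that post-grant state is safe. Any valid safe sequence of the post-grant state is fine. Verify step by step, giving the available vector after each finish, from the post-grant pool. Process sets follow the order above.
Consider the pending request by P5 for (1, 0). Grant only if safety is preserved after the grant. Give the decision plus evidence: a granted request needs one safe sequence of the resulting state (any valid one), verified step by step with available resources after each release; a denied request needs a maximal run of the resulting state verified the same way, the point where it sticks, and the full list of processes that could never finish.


GRANT — the state after the grant stays safe, e.g. via P7, P2, P8, P5, P6, P4.
Key observation: the transfer keeps a workable pool ((2, 2)); P7 starts the safe sequence.
Check on the post-grant state, step by step:
  pool = (2, 2)
  P7 needs (2, 2) <= (2, 2) -> finishes; pool += (0, 1) = (2, 3)
  P2 needs (2, 3) <= (2, 3) -> finishes; pool += (2, 0) = (4, 3)
  P8 needs (4, 3) <= (4, 3) -> finishes; pool += (1, 1) = (5, 4)
  P5 needs (5, 3) <= (5, 4) -> finishes; pool += (3, 2) = (8, 6)
  P6 needs (5, 5) <= (8, 6) -> finishes; pool += (0, 1) = (8, 7)
  P4 needs (7, 2) <= (8, 7) -> finishes; pool += (3, 3) = (11, 10)


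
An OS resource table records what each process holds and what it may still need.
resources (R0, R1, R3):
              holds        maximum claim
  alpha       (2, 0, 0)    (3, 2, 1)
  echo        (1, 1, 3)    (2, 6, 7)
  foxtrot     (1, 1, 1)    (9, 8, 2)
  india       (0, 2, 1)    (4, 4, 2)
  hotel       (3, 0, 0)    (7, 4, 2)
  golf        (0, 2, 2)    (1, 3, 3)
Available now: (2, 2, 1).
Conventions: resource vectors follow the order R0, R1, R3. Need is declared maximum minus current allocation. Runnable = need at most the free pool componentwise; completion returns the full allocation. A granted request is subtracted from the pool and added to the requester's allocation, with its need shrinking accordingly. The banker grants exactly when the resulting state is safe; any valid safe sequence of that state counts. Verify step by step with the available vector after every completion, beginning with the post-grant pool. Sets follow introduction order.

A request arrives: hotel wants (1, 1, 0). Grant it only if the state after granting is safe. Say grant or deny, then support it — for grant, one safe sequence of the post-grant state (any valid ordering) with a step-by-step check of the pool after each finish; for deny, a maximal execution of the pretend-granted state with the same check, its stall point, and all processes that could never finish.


GRANT. The post-grant state is safe; one safe sequence: golf, alpha, hotel, india, echo, foxtrot.
Key observation: after the grant the pool drops to (1, 1, 1), which still lets golf finish first and unwind the rest.
Step-by-step check of the post-grant state:
  pool = (1, 1, 1)
  golf needs (1, 1, 1) <= (1, 1, 1) -> finishes; pool += (0, 2, 2) = (1, 3, 3)
  alpha needs (1, 2, 1) <= (1, 3, 3) -> finishes; pool += (2, 0, 0) = (3, 3, 3)
  hotel needs (3, 3, 2) <= (3, 3, 3) -> finishes; pool += (4, 1, 0) = (7, 4, 3)
  india needs (4, 2, 1) <= (7, 4, 3) -> finishes; pool += (0, 2, 1) = (7, 6, 4)
  echo needs (1, 5, 4) <= (7, 6, 4) -> finishes; pool += (1, 1, 3) = (8, 7, 7)
  foxtrot needs (8, 7, 1) <= (8, 7, 7) -> finishes; pool += (1, 1, 1) = (9, 8, 8)


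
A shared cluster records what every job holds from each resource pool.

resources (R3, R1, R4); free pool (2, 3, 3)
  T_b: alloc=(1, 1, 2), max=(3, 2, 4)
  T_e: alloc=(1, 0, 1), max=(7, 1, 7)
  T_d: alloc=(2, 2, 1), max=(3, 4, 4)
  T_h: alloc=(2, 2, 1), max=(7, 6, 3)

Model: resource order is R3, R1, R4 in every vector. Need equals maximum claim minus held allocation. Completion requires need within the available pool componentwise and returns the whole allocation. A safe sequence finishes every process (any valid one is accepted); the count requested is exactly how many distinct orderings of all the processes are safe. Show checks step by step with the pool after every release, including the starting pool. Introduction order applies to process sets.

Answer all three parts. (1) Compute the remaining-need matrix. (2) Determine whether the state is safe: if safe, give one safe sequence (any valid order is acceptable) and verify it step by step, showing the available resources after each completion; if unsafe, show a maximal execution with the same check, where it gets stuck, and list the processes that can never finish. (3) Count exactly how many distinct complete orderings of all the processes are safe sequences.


(1) Need matrix, components ordered R3, R1, R4:
  T_b: (2, 1, 2)
  T_e: (6, 1, 6)
  T_d: (1, 2, 3)
  T_h: (5, 4, 2)
(2) SAFE — a valid safe sequence is T_d, T_b, T_h, T_e.
Key observation: the first exact fit in this order is T_d — it needs (1, 2, 3) with (2, 3, 3) free, meeting a requested resource to the last unit.
Check, step by step:
  pool = (2, 3, 3)
  T_d needs (1, 2, 3) <= (2, 3, 3) -> finishes; pool += (2, 2, 1) = (4, 5, 4)
  T_b needs (2, 1, 2) <= (4, 5, 4) -> finishes; pool += (1, 1, 2) = (5, 6, 6)
  T_h needs (5, 4, 2) <= (5, 6, 6) -> finishes; pool += (2, 2, 1) = (7, 8, 7)
  T_e needs (6, 1, 6) <= (7, 8, 7) -> finishes; pool += (1, 0, 1) = (8, 8, 8)
(3) Exactly 2 of the possible complete orderings are safe sequences.


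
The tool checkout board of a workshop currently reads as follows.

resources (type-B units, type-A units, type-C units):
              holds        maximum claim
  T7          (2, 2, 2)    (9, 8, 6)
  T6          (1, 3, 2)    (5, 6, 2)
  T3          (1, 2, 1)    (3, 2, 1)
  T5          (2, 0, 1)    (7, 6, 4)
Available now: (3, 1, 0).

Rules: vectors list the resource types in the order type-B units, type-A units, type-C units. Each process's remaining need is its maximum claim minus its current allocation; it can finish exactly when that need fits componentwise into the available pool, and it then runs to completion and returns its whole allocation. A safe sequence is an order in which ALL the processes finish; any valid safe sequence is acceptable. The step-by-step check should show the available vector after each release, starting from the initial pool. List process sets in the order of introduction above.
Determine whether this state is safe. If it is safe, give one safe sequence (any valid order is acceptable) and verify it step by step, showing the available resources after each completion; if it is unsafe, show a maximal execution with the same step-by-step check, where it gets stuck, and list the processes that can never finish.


SAFE — a valid safe sequence is T3, T6, T5, T7.
Key observation: T6 marks the first exact bind of the order: its need (4, 3, 0) fits the free (4, 3, 1) with zero slack on a requested resource.
Verifying each step:
  pool = (3, 1, 0)
  T3 needs (2, 0, 0) <= (3, 1, 0) -> finishes; pool += (1, 2, 1) = (4, 3, 1)
  T6 needs (4, 3, 0) <= (4, 3, 1) -> finishes; pool += (1, 3, 2) = (5, 6, 3)
  T5 needs (5, 6, 3) <= (5, 6, 3) -> finishes; pool += (2, 0, 1) = (7, 6, 4)
  T7 needs (7, 6, 4) <= (7, 6, 4) -> finishes; pool += (2, 2, 2) = (9, 8, 6)
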